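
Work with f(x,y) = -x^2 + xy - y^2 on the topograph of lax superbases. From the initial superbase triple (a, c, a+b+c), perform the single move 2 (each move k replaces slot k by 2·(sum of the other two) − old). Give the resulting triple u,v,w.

start (-1,-1,-1) = (f(1,0),f(0,1),f(1,1))
replace slot 2: 2·((-1)+(-1)) − (-1) = -3 → (-1,-3,-1)

-1,-3,-1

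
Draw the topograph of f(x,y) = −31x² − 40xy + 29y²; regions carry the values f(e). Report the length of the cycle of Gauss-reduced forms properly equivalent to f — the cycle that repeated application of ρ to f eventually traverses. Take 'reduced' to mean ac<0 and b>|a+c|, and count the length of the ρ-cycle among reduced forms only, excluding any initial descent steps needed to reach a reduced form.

D = 5196, ⌊√D⌋ = 72
descent: ρ → (29,40,-31)  [lands on river]
river: ρ → (-31,22,38)
river: ρ → (38,54,-15)
river: ρ → (-15,66,14)
river: ρ → (14,46,-55)
river: ρ → (-55,64,5)
river: ρ → (5,66,-42)
river: ρ → (-42,18,29)
ρ-cycle length = 8 (tail of 1 descent step not counted)

8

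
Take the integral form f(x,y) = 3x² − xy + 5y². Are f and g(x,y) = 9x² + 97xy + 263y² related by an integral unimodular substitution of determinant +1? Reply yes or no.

D₁ = -59, D₂ = -59
f: reduced (well bottom): (3,-1,5) with a≤c, −a<b≤a
g: translate: b→7 (≡97 mod 18), so (9,97,263)→(9,7,3)
g: flip: (9,7,3)→(3,-7,9)
g: translate: b→-1 (≡-7 mod 6), so (3,-7,9)→(3,-1,5)
g: reduced (well bottom): (3,-1,5) with a≤c, −a<b≤a
reduced forms (3, -1, 5) vs (3, -1, 5) ⇒ equivalent

yes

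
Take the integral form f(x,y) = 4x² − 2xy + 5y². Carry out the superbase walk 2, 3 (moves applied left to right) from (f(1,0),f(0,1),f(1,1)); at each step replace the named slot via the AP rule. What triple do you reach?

start (4,5,7) = (f(1,0),f(0,1),f(1,1))
replace slot 2: 2·(4+7) − 5 = 17 → (4,17,7)
replace slot 3: 2·(4+17) − 7 = 35 → (4,17,35)

4,17,35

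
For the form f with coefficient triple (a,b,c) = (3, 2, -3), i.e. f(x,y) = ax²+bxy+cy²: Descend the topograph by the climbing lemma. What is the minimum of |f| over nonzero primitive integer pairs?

river: ρ → (-3,4,2)
river: ρ → (2,4,-3)
river: ρ → (-3,2,3)
river: ρ → (3,4,-2)
river: ρ → (-2,4,3)
river: ρ → (3,2,-3)
closes: descent 0, river 6
min |a| on river = 2

2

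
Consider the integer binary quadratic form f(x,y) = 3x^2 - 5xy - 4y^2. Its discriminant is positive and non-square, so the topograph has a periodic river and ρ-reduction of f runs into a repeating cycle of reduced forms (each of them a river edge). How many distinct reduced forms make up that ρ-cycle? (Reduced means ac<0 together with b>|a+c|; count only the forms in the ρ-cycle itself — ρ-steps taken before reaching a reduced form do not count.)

D = 73, ⌊√D⌋ = 8
descent: ρ → (-4,5,3)  [lands on river]
river: ρ → (3,7,-2)
river: ρ → (-2,5,6)
river: ρ → (6,7,-1)
river: ρ → (-1,7,6)
river: ρ → (6,5,-2)
river: ρ → (-2,7,3)
river: ρ → (3,5,-4)
river: ρ → (-4,3,4)
river: ρ → (4,5,-3)
river: ρ → (-3,7,2)
river: ρ → (2,5,-6)
river: ρ → (-6,7,1)
river: ρ → (1,7,-6)
river: ρ → (-6,5,2)
river: ρ → (2,7,-3)
river: ρ → (-3,5,4)
river: ρ → (4,3,-4)
ρ-cycle length = 18 (tail of 1 descent step not counted)

18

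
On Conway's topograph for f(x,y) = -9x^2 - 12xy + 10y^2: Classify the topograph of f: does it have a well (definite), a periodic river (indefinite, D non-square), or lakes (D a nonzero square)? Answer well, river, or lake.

D = b²−4ac = (-12)² − 4·(-9)·10 = 504
D > 0 non-square ⇒ indefinite ⇒ periodic river

river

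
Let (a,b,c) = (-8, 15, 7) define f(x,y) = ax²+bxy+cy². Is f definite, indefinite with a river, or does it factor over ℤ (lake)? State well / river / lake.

D = b²−4ac = 15² − 4·(-8)·7 = 449
D > 0 non-square ⇒ indefinite ⇒ periodic river

river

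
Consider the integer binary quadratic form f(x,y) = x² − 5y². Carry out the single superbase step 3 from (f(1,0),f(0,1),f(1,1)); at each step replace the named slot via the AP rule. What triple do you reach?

start (1,-5,-4) = (f(1,0),f(0,1),f(1,1))
replace slot 3: 2·(1+(-5)) − (-4) = -4 → (1,-5,-4)

1,-5,-4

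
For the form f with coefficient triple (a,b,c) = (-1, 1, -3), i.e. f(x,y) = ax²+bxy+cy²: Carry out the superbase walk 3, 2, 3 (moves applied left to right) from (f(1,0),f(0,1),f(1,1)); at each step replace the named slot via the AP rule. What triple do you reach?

start (-1,-3,-3) = (f(1,0),f(0,1),f(1,1))
replace slot 3: 2·((-1)+(-3)) − (-3) = -5 → (-1,-3,-5)
replace slot 2: 2·((-1)+(-5)) − (-3) = -9 → (-1,-9,-5)
replace slot 3: 2·((-1)+(-9)) − (-5) = -15 → (-1,-9,-15)

-1,-9,-15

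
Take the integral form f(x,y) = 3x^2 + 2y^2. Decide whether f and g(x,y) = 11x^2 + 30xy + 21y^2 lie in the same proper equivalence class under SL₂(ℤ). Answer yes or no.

D₁ = -24, D₂ = -24
f: flip: (3,0,2)→(2,0,3)
f: reduced (well bottom): (2,0,3) with a≤c, −a<b≤a
g: translate: b→8 (≡30 mod 22), so (11,30,21)→(11,8,2)
g: flip: (11,8,2)→(2,-8,11)
g: translate: b→0 (≡-8 mod 4), so (2,-8,11)→(2,0,3)
g: reduced (well bottom): (2,0,3) with a≤c, −a<b≤a
reduced forms (2, 0, 3) vs (2, 0, 3) ⇒ equivalent

yes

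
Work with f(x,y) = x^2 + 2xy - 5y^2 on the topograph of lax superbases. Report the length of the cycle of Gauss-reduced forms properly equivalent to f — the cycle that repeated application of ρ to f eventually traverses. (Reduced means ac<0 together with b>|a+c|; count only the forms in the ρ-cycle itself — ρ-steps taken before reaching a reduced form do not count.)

D = 24, ⌊√D⌋ = 4
descent: ρ → (-5,-2,1)
descent: ρ → (1,4,-2)  [lands on river]
river: ρ → (-2,4,1)
ρ-cycle length = 2 (tail of 2 descent steps not counted)

2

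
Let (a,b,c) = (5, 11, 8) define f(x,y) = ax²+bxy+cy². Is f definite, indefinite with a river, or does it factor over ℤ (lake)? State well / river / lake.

D = b²−4ac = 11² − 4·5·8 = -39
D < 0 ⇒ definite ⇒ every region one sign ⇒ single well

well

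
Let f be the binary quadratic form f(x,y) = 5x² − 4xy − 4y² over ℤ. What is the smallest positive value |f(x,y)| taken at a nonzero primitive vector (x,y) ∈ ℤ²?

descent: ρ → (-4,4,5)  [lands on river]
river: ρ → (5,6,-3)
river: ρ → (-3,6,5)
river: ρ → (5,4,-4)
closes: descent 1, river 4
min |a| on river = 3

3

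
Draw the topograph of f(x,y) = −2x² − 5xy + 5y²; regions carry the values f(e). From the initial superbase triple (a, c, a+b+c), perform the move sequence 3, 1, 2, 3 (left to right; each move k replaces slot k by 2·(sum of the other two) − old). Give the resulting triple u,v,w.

start (-2,5,-2) = (f(1,0),f(0,1),f(1,1))
replace slot 3: 2·((-2)+5) − (-2) = 8 → (-2,5,8)
replace slot 1: 2·(5+8) − (-2) = 28 → (28,5,8)
replace slot 2: 2·(28+8) − 5 = 67 → (28,67,8)
replace slot 3: 2·(28+67) − 8 = 182 → (28,67,182)

28,67,182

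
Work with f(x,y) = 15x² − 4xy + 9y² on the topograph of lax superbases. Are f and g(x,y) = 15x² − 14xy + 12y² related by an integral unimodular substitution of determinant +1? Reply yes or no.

D₁ = -524, D₂ = -524
f: flip: (15,-4,9)→(9,4,15)
f: reduced (well bottom): (9,4,15) with a≤c, −a<b≤a
g: flip: (15,-14,12)→(12,14,15)
g: translate: b→-10 (≡14 mod 24), so (12,14,15)→(12,-10,13)
g: reduced (well bottom): (12,-10,13) with a≤c, −a<b≤a
reduced forms (9, 4, 15) vs (12, -10, 13) ⇒ inequivalent

no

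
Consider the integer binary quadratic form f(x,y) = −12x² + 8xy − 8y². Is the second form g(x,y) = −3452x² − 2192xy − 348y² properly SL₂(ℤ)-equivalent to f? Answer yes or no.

D₁ = -320, D₂ = -320
f is negative-definite; reduce −f:
−f: flip: (12,-8,8)→(8,8,12)
−f: reduced (well bottom): (8,8,12) with a≤c, −a<b≤a
flip sign back: reduced form of f is (-8,-8,-12)
g is negative-definite; reduce −g:
−g: flip: (3452,2192,348)→(348,-2192,3452)
−g: translate: b→-104 (≡-2192 mod 696), so (348,-2192,3452)→(348,-104,8)
−g: flip: (348,-104,8)→(8,104,348)
−g: translate: b→8 (≡104 mod 16), so (8,104,348)→(8,8,12)
−g: reduced (well bottom): (8,8,12) with a≤c, −a<b≤a
flip sign back: reduced form of g is (-8,-8,-12)
reduced forms (-8, -8, -12) vs (-8, -8, -12) ⇒ equivalent

yes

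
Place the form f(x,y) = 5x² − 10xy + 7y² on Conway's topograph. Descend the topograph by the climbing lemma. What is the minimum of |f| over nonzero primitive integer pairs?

translate: b→0 (≡-10 mod 10), so (5,-10,7)→(5,0,2)
flip: (5,0,2)→(2,0,5)
reduced (well bottom): (2,0,5) with a≤c, −a<b≤a
well minimum = a = 2

2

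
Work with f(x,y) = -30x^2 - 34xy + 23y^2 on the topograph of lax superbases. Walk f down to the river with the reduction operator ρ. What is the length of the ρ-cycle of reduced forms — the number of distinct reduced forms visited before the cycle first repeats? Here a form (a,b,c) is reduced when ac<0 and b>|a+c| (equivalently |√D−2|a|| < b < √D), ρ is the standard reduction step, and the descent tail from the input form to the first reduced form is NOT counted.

D = 3916, ⌊√D⌋ = 62
descent: ρ → (23,34,-30)  [lands on river]
river: ρ → (-30,26,27)
river: ρ → (27,28,-29)
river: ρ → (-29,30,26)
river: ρ → (26,22,-33)
river: ρ → (-33,44,15)
river: ρ → (15,46,-30)
river: ρ → (-30,14,31)
river: ρ → (31,48,-13)
river: ρ → (-13,56,15)
river: ρ → (15,34,-46)
river: ρ → (-46,58,3)
river: ρ → (3,62,-6)
river: ρ → (-6,58,23)
ρ-cycle length = 14 (tail of 1 descent step not counted)

14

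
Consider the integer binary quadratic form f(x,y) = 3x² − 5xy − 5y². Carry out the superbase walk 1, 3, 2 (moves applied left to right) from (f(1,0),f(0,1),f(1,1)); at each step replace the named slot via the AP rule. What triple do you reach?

start (3,-5,-7) = (f(1,0),f(0,1),f(1,1))
replace slot 1: 2·((-5)+(-7)) − 3 = -27 → (-27,-5,-7)
replace slot 3: 2·((-27)+(-5)) − (-7) = -57 → (-27,-5,-57)
replace slot 2: 2·((-27)+(-57)) − (-5) = -163 → (-27,-163,-57)

-27,-163,-57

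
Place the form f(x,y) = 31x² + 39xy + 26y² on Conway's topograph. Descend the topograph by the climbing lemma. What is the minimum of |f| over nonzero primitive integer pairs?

translate: b→-23 (≡39 mod 62), so (31,39,26)→(31,-23,18)
flip: (31,-23,18)→(18,23,31)
translate: b→-13 (≡23 mod 36), so (18,23,31)→(18,-13,26)
reduced (well bottom): (18,-13,26) with a≤c, −a<b≤a
well minimum = a = 18

18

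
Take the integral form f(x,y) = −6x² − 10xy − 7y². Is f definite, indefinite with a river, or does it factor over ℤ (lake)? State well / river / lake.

D = b²−4ac = (-10)² − 4·(-6)·(-7) = -68
D < 0 ⇒ definite ⇒ every region one sign ⇒ single well

well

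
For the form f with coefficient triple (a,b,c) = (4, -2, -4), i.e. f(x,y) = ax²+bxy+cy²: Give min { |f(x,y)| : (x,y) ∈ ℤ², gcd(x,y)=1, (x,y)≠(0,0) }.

descent: ρ → (-4,2,4)  [lands on river]
river: ρ → (4,6,-2)
river: ρ → (-2,6,4)
river: ρ → (4,2,-4)
river: ρ → (-4,6,2)
river: ρ → (2,6,-4)
closes: descent 1, river 6
min |a| on river = 2

2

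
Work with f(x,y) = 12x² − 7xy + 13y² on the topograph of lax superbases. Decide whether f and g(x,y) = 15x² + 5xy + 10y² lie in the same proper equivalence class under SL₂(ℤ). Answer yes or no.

D₁ = -575, D₂ = -575
f: reduced (well bottom): (12,-7,13) with a≤c, −a<b≤a
g: flip: (15,5,10)→(10,-5,15)
g: reduced (well bottom): (10,-5,15) with a≤c, −a<b≤a
reduced forms (12, -7, 13) vs (10, -5, 15) ⇒ inequivalent

no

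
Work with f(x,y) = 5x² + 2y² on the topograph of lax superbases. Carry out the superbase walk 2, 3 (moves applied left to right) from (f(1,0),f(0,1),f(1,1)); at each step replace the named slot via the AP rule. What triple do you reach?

start (5,2,7) = (f(1,0),f(0,1),f(1,1))
replace slot 2: 2·(5+7) − 2 = 22 → (5,22,7)
replace slot 3: 2·(5+22) − 7 = 47 → (5,22,47)

5,22,47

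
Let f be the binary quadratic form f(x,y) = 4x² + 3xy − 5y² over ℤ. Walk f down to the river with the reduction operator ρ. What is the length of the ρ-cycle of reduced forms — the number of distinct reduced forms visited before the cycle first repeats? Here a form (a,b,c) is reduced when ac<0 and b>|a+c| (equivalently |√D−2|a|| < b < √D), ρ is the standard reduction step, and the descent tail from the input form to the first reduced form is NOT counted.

D = 89, ⌊√D⌋ = 9
river: ρ → (-5,7,2)
river: ρ → (2,9,-1)
river: ρ → (-1,9,2)
river: ρ → (2,7,-5)
river: ρ → (-5,3,4)
river: ρ → (4,5,-4)
river: ρ → (-4,3,5)
river: ρ → (5,7,-2)
river: ρ → (-2,9,1)
river: ρ → (1,9,-2)
river: ρ → (-2,7,5)
river: ρ → (5,3,-4)
river: ρ → (-4,5,4)
river: ρ → (4,3,-5)
ρ-cycle length = 14 (tail of 0 descent steps not counted)

14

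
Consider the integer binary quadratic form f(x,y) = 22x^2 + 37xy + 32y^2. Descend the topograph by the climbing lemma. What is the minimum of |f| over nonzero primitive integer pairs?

translate: b→-7 (≡37 mod 44), so (22,37,32)→(22,-7,17)
flip: (22,-7,17)→(17,7,22)
reduced (well bottom): (17,7,22) with a≤c, −a<b≤a
well minimum = a = 17

17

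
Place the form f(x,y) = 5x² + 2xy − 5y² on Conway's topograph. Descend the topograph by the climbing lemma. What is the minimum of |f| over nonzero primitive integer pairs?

river: ρ → (-5,8,2)
river: ρ → (2,8,-5)
river: ρ → (-5,2,5)
river: ρ → (5,8,-2)
river: ρ → (-2,8,5)
river: ρ → (5,2,-5)
closes: descent 0, river 6
min |a| on river = 2

2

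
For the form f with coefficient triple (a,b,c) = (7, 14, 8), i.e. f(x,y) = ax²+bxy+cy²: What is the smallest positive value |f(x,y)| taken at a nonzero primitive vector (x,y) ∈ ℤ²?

translate: b→0 (≡14 mod 14), so (7,14,8)→(7,0,1)
flip: (7,0,1)→(1,0,7)
reduced (well bottom): (1,0,7) with a≤c, −a<b≤a
well minimum = a = 1

1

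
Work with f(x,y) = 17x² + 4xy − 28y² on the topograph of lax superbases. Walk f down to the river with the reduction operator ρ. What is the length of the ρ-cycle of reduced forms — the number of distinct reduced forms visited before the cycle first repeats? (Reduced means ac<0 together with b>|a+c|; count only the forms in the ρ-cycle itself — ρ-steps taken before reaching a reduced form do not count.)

D = 1920, ⌊√D⌋ = 43
descent: ρ → (-28,-4,17)
descent: ρ → (17,38,-7)  [lands on river]
river: ρ → (-7,32,32)
river: ρ → (32,32,-7)
river: ρ → (-7,38,17)
river: ρ → (17,30,-15)
river: ρ → (-15,30,17)
ρ-cycle length = 6 (tail of 2 descent steps not counted)

6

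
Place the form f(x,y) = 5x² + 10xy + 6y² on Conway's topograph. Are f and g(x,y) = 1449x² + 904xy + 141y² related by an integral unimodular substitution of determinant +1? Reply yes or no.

D₁ = -20, D₂ = -20
f: translate: b→0 (≡10 mod 10), so (5,10,6)→(5,0,1)
f: flip: (5,0,1)→(1,0,5)
f: reduced (well bottom): (1,0,5) with a≤c, −a<b≤a
g: flip: (1449,904,141)→(141,-904,1449)
g: translate: b→-58 (≡-904 mod 282), so (141,-904,1449)→(141,-58,6)
g: flip: (141,-58,6)→(6,58,141)
g: translate: b→-2 (≡58 mod 12), so (6,58,141)→(6,-2,1)
g: flip: (6,-2,1)→(1,2,6)
g: translate: b→0 (≡2 mod 2), so (1,2,6)→(1,0,5)
g: reduced (well bottom): (1,0,5) with a≤c, −a<b≤a
reduced forms (1, 0, 5) vs (1, 0, 5) ⇒ equivalent

yes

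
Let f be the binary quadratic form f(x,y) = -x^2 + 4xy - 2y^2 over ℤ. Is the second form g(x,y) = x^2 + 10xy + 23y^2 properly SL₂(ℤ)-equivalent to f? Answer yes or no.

D₁ = 8, D₂ = 8
river cycle of f (length 2): (1, 2, -1), (-1, 2, 1)
river cycle of g (length 2): (1, 2, -1), (-1, 2, 1)
cycles coincide ⇒ equivalent

yes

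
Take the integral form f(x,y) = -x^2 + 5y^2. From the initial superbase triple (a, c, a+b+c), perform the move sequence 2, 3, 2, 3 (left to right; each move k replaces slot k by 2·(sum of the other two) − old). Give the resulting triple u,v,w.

start (-1,5,4) = (f(1,0),f(0,1),f(1,1))
replace slot 2: 2·((-1)+4) − 5 = 1 → (-1,1,4)
replace slot 3: 2·((-1)+1) − 4 = -4 → (-1,1,-4)
replace slot 2: 2·((-1)+(-4)) − 1 = -11 → (-1,-11,-4)
replace slot 3: 2·((-1)+(-11)) − (-4) = -20 → (-1,-11,-20)

-1,-11,-20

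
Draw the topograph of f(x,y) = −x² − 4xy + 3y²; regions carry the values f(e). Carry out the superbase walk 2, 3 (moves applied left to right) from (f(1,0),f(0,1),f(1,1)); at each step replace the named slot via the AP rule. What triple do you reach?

start (-1,3,-2) = (f(1,0),f(0,1),f(1,1))
replace slot 2: 2·((-1)+(-2)) − 3 = -9 → (-1,-9,-2)
replace slot 3: 2·((-1)+(-9)) − (-2) = -18 → (-1,-9,-18)

-1,-9,-18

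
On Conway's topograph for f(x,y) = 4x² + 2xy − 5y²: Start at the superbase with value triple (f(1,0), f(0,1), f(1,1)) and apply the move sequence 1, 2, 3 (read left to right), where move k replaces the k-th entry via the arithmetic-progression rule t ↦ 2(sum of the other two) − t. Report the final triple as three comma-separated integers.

start (4,-5,1) = (f(1,0),f(0,1),f(1,1))
replace slot 1: 2·((-5)+1) − 4 = -12 → (-12,-5,1)
replace slot 2: 2·((-12)+1) − (-5) = -17 → (-12,-17,1)
replace slot 3: 2·((-12)+(-17)) − 1 = -59 → (-12,-17,-59)

-12,-17,-59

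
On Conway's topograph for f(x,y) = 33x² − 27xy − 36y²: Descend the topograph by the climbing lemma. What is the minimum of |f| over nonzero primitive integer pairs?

descent: ρ → (-36,27,33)  [lands on river]
river: ρ → (33,39,-30)
river: ρ → (-30,21,42)
river: ρ → (42,63,-9)
river: ρ → (-9,63,42)
river: ρ → (42,21,-30)
river: ρ → (-30,39,33)
river: ρ → (33,27,-36)
river: ρ → (-36,45,24)
river: ρ → (24,51,-30)
river: ρ → (-30,69,6)
river: ρ → (6,63,-63)
river: ρ → (-63,63,6)
river: ρ → (6,69,-30)
river: ρ → (-30,51,24)
river: ρ → (24,45,-36)
closes: descent 1, river 16
min |a| on river = 6

6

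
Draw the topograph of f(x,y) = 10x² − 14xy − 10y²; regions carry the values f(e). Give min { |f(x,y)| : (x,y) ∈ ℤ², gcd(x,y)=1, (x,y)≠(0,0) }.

descent: ρ → (-10,14,10)  [lands on river]
river: ρ → (10,6,-14)
river: ρ → (-14,22,2)
river: ρ → (2,22,-14)
river: ρ → (-14,6,10)
river: ρ → (10,14,-10)
river: ρ → (-10,6,14)
river: ρ → (14,22,-2)
river: ρ → (-2,22,14)
river: ρ → (14,6,-10)
closes: descent 1, river 10
min |a| on river = 2

2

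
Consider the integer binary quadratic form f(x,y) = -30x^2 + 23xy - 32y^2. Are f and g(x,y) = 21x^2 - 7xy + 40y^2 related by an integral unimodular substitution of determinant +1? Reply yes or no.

D₁ = -3311, D₂ = -3311
f is negative-definite; reduce −f:
−f: reduced (well bottom): (30,-23,32) with a≤c, −a<b≤a
flip sign back: reduced form of f is (-30,23,-32)
g: reduced (well bottom): (21,-7,40) with a≤c, −a<b≤a
reduced forms (-30, 23, -32) vs (21, -7, 40) ⇒ inequivalent

no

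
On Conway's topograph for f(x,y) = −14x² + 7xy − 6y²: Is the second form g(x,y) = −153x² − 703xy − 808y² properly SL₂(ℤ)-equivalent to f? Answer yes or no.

D₁ = -287, D₂ = -287
f is negative-definite; reduce −f:
−f: flip: (14,-7,6)→(6,7,14)
−f: translate: b→-5 (≡7 mod 12), so (6,7,14)→(6,-5,13)
−f: reduced (well bottom): (6,-5,13) with a≤c, −a<b≤a
flip sign back: reduced form of f is (-6,5,-13)
g is negative-definite; reduce −g:
−g: translate: b→91 (≡703 mod 306), so (153,703,808)→(153,91,14)
−g: flip: (153,91,14)→(14,-91,153)
−g: translate: b→-7 (≡-91 mod 28), so (14,-91,153)→(14,-7,6)
−g: flip: (14,-7,6)→(6,7,14)
−g: translate: b→-5 (≡7 mod 12), so (6,7,14)→(6,-5,13)
−g: reduced (well bottom): (6,-5,13) with a≤c, −a<b≤a
flip sign back: reduced form of g is (-6,5,-13)
reduced forms (-6, 5, -13) vs (-6, 5, -13) ⇒ equivalent

yes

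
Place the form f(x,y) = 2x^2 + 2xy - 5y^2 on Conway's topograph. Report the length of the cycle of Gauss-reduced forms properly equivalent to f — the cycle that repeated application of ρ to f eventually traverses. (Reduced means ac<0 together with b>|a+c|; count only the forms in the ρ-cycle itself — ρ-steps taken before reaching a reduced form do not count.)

D = 44, ⌊√D⌋ = 6
descent: ρ → (-5,-2,2)
descent: ρ → (2,6,-1)  [lands on river]
river: ρ → (-1,6,2)
ρ-cycle length = 2 (tail of 2 descent steps not counted)

2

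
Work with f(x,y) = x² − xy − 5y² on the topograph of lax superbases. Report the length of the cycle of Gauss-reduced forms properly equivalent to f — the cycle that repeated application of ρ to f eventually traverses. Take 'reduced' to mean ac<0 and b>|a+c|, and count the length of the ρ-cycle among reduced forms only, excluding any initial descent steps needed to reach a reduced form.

D = 21, ⌊√D⌋ = 4
descent: ρ → (-5,1,1)
descent: ρ → (1,3,-3)  [lands on river]
river: ρ → (-3,3,1)
ρ-cycle length = 2 (tail of 2 descent steps not counted)

2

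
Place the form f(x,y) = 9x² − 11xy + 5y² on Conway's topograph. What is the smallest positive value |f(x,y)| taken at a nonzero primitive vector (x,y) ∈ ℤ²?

translate: b→7 (≡-11 mod 18), so (9,-11,5)→(9,7,3)
flip: (9,7,3)→(3,-7,9)
translate: b→-1 (≡-7 mod 6), so (3,-7,9)→(3,-1,5)
reduced (well bottom): (3,-1,5) with a≤c, −a<b≤a
well minimum = a = 3

3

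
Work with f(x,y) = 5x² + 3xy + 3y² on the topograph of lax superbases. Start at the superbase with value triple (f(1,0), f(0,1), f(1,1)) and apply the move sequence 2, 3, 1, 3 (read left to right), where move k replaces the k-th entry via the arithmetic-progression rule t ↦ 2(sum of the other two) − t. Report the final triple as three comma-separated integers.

start (5,3,11) = (f(1,0),f(0,1),f(1,1))
replace slot 2: 2·(5+11) − 3 = 29 → (5,29,11)
replace slot 3: 2·(5+29) − 11 = 57 → (5,29,57)
replace slot 1: 2·(29+57) − 5 = 167 → (167,29,57)
replace slot 3: 2·(167+29) − 57 = 335 → (167,29,335)

167,29,335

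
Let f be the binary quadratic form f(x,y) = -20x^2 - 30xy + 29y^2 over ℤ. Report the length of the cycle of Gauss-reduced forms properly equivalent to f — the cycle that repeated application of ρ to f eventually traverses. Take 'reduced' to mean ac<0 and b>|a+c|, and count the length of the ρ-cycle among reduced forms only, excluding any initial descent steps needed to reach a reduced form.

D = 3220, ⌊√D⌋ = 56
descent: ρ → (29,30,-20)  [lands on river]
river: ρ → (-20,50,9)
river: ρ → (9,40,-45)
river: ρ → (-45,50,4)
river: ρ → (4,54,-19)
river: ρ → (-19,22,36)
river: ρ → (36,50,-5)
river: ρ → (-5,50,36)
river: ρ → (36,22,-19)
river: ρ → (-19,54,4)
river: ρ → (4,50,-45)
river: ρ → (-45,40,9)
river: ρ → (9,50,-20)
river: ρ → (-20,30,29)
river: ρ → (29,28,-21)
river: ρ → (-21,56,1)
river: ρ → (1,56,-21)
river: ρ → (-21,28,29)
ρ-cycle length = 18 (tail of 1 descent step not counted)

18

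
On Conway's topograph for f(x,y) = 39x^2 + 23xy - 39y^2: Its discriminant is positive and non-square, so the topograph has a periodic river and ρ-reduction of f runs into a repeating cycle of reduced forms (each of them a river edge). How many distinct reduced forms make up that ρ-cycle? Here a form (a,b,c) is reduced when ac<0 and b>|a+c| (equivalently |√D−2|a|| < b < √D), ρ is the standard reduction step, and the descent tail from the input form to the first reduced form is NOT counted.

D = 6613, ⌊√D⌋ = 81
river: ρ → (-39,55,23)
river: ρ → (23,37,-57)
river: ρ → (-57,77,3)
river: ρ → (3,79,-31)
river: ρ → (-31,45,37)
river: ρ → (37,29,-39)
river: ρ → (-39,49,27)
river: ρ → (27,59,-29)
river: ρ → (-29,57,29)
river: ρ → (29,59,-27)
river: ρ → (-27,49,39)
river: ρ → (39,29,-37)
river: ρ → (-37,45,31)
river: ρ → (31,79,-3)
river: ρ → (-3,77,57)
river: ρ → (57,37,-23)
river: ρ → (-23,55,39)
river: ρ → (39,23,-39)
ρ-cycle length = 18 (tail of 0 descent steps not counted)

18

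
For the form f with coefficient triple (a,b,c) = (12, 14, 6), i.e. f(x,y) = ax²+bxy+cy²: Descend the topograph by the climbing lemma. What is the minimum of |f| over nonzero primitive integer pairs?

translate: b→-10 (≡14 mod 24), so (12,14,6)→(12,-10,4)
flip: (12,-10,4)→(4,10,12)
translate: b→2 (≡10 mod 8), so (4,10,12)→(4,2,6)
reduced (well bottom): (4,2,6) with a≤c, −a<b≤a
well minimum = a = 4

4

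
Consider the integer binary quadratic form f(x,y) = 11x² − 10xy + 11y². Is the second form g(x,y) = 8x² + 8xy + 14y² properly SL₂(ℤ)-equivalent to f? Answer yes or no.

D₁ = -384, D₂ = -384
f: flip: (11,-10,11)→(11,10,11)
f: reduced (well bottom): (11,10,11) with a≤c, −a<b≤a
g: reduced (well bottom): (8,8,14) with a≤c, −a<b≤a
reduced forms (11, 10, 11) vs (8, 8, 14) ⇒ inequivalent

no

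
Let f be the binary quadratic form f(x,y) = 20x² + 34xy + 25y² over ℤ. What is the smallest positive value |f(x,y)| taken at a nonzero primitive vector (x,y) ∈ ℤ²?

translate: b→-6 (≡34 mod 40), so (20,34,25)→(20,-6,11)
flip: (20,-6,11)→(11,6,20)
reduced (well bottom): (11,6,20) with a≤c, −a<b≤a
well minimum = a = 11

11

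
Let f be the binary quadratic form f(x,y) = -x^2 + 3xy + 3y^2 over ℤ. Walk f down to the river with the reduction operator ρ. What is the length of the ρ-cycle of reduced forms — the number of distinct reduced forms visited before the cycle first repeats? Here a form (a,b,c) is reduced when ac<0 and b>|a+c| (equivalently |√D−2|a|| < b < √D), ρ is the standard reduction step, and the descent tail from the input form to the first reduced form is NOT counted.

D = 21, ⌊√D⌋ = 4
river: ρ → (3,3,-1)
river: ρ → (-1,3,3)
ρ-cycle length = 2 (tail of 0 descent steps not counted)

2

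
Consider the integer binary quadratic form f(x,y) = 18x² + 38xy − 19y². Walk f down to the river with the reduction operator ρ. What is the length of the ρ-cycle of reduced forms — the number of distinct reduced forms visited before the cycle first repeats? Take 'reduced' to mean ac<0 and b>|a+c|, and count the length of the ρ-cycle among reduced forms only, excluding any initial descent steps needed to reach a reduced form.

D = 2812, ⌊√D⌋ = 53
river: ρ → (-19,38,18)
river: ρ → (18,34,-23)
river: ρ → (-23,12,29)
river: ρ → (29,46,-6)
river: ρ → (-6,50,13)
river: ρ → (13,28,-39)
river: ρ → (-39,50,2)
river: ρ → (2,50,-39)
river: ρ → (-39,28,13)
river: ρ → (13,50,-6)
river: ρ → (-6,46,29)
river: ρ → (29,12,-23)
river: ρ → (-23,34,18)
river: ρ → (18,38,-19)
ρ-cycle length = 14 (tail of 0 descent steps not counted)

14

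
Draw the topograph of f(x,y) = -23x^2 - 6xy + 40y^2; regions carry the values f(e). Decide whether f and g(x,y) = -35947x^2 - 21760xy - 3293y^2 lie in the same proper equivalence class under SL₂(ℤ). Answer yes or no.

D₁ = 3716, D₂ = 3716
river cycle of f (length 38): (-23, 40, 23), (23, 52, -11), (-11, 58, 8), (8, 54, -25), (-25, 46, 16), (16, 50, -19), (-19, 26, 40), (40, 54, -5), (-5, 56, 29), (29, 60, -1), … (28 more)
river cycle of g (length 38): (-23, 40, 23), (23, 52, -11), (-11, 58, 8), (8, 54, -25), (-25, 46, 16), (16, 50, -19), (-19, 26, 40), (40, 54, -5), (-5, 56, 29), (29, 60, -1), … (28 more)
cycles coincide ⇒ equivalent

yes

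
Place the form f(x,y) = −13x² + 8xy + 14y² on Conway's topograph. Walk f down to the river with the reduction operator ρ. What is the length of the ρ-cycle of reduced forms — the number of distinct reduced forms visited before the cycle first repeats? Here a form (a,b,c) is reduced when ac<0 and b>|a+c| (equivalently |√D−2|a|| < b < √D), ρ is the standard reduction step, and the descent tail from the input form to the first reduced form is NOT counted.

D = 792, ⌊√D⌋ = 28
river: ρ → (14,20,-7)
river: ρ → (-7,22,11)
river: ρ → (11,22,-7)
river: ρ → (-7,20,14)
river: ρ → (14,8,-13)
river: ρ → (-13,18,9)
river: ρ → (9,18,-13)
river: ρ → (-13,8,14)
ρ-cycle length = 8 (tail of 0 descent steps not counted)

8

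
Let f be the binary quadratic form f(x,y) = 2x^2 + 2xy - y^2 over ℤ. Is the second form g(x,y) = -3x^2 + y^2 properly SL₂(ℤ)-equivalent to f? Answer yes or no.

D₁ = 12, D₂ = 12
river cycle of f (length 2): (-1, 2, 2), (2, 2, -1)
river cycle of g (length 2): (1, 2, -2), (-2, 2, 1)
cycles differ ⇒ inequivalent

no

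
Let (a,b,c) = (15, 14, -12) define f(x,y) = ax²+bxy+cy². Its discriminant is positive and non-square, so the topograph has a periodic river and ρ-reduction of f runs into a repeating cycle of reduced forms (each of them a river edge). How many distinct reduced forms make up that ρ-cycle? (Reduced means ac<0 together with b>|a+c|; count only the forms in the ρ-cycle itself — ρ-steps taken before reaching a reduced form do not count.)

D = 916, ⌊√D⌋ = 30
river: ρ → (-12,10,17)
river: ρ → (17,24,-5)
river: ρ → (-5,26,12)
river: ρ → (12,22,-9)
river: ρ → (-9,14,20)
river: ρ → (20,26,-3)
river: ρ → (-3,28,11)
river: ρ → (11,16,-15)
river: ρ → (-15,14,12)
river: ρ → (12,10,-17)
river: ρ → (-17,24,5)
river: ρ → (5,26,-12)
river: ρ → (-12,22,9)
river: ρ → (9,14,-20)
river: ρ → (-20,26,3)
river: ρ → (3,28,-11)
river: ρ → (-11,16,15)
river: ρ → (15,14,-12)
ρ-cycle length = 18 (tail of 0 descent steps not counted)

18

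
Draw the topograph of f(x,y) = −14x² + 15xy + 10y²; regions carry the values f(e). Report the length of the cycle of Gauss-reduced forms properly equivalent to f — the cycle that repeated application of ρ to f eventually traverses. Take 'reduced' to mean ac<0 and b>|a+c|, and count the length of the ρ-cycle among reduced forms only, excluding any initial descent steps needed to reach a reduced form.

D = 785, ⌊√D⌋ = 28
river: ρ → (10,25,-4)
river: ρ → (-4,23,16)
river: ρ → (16,9,-11)
river: ρ → (-11,13,14)
river: ρ → (14,15,-10)
river: ρ → (-10,25,4)
river: ρ → (4,23,-16)
river: ρ → (-16,9,11)
river: ρ → (11,13,-14)
river: ρ → (-14,15,10)
ρ-cycle length = 10 (tail of 0 descent steps not counted)

10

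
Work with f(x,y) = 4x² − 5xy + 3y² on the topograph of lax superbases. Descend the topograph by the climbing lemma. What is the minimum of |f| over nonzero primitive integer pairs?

translate: b→3 (≡-5 mod 8), so (4,-5,3)→(4,3,2)
flip: (4,3,2)→(2,-3,4)
translate: b→1 (≡-3 mod 4), so (2,-3,4)→(2,1,3)
reduced (well bottom): (2,1,3) with a≤c, −a<b≤a
well minimum = a = 2

2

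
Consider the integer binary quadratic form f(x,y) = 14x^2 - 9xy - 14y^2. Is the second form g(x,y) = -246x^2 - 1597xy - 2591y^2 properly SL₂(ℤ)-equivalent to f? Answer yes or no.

D₁ = 865, D₂ = 865
river cycle of f (length 42): (-14, 9, 14), (14, 19, -9), (-9, 17, 16), (16, 15, -10), (-10, 25, 6), (6, 23, -14), (-14, 5, 15), (15, 25, -4), (-4, 23, 21), (21, 19, -6), … (32 more)
river cycle of g (length 42): (-14, 9, 14), (14, 19, -9), (-9, 17, 16), (16, 15, -10), (-10, 25, 6), (6, 23, -14), (-14, 5, 15), (15, 25, -4), (-4, 23, 21), (21, 19, -6), … (32 more)
cycles coincide ⇒ equivalent

yes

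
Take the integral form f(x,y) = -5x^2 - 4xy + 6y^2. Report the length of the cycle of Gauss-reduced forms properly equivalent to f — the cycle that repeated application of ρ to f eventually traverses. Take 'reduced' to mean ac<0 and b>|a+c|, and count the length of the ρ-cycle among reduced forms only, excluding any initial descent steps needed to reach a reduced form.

D = 136, ⌊√D⌋ = 11
descent: ρ → (6,4,-5)  [lands on river]
river: ρ → (-5,6,5)
river: ρ → (5,4,-6)
river: ρ → (-6,8,3)
river: ρ → (3,10,-3)
river: ρ → (-3,8,6)
ρ-cycle length = 6 (tail of 1 descent step not counted)

6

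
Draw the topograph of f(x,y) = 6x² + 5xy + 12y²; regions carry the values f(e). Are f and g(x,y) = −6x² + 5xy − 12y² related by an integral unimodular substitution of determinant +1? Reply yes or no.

D₁ = -263, D₂ = -263
f: reduced (well bottom): (6,5,12) with a≤c, −a<b≤a
g is negative-definite; reduce −g:
−g: reduced (well bottom): (6,-5,12) with a≤c, −a<b≤a
flip sign back: reduced form of g is (-6,5,-12)
reduced forms (6, 5, 12) vs (-6, 5, -12) ⇒ inequivalent

no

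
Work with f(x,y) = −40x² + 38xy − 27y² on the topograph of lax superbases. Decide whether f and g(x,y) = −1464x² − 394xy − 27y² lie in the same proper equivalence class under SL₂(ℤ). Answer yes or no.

D₁ = -2876, D₂ = -2876
f is negative-definite; reduce −f:
−f: flip: (40,-38,27)→(27,38,40)
−f: translate: b→-16 (≡38 mod 54), so (27,38,40)→(27,-16,29)
−f: reduced (well bottom): (27,-16,29) with a≤c, −a<b≤a
flip sign back: reduced form of f is (-27,16,-29)
g is negative-definite; reduce −g:
−g: flip: (1464,394,27)→(27,-394,1464)
−g: translate: b→-16 (≡-394 mod 54), so (27,-394,1464)→(27,-16,29)
−g: reduced (well bottom): (27,-16,29) with a≤c, −a<b≤a
flip sign back: reduced form of g is (-27,16,-29)
reduced forms (-27, 16, -29) vs (-27, 16, -29) ⇒ equivalent

yes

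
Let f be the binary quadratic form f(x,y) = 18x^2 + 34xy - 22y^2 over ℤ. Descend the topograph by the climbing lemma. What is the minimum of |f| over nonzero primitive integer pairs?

river: ρ → (-22,10,30)
river: ρ → (30,50,-2)
river: ρ → (-2,50,30)
river: ρ → (30,10,-22)
river: ρ → (-22,34,18)
river: ρ → (18,38,-18)
river: ρ → (-18,34,22)
river: ρ → (22,10,-30)
river: ρ → (-30,50,2)
river: ρ → (2,50,-30)
river: ρ → (-30,10,22)
river: ρ → (22,34,-18)
river: ρ → (-18,38,18)
river: ρ → (18,34,-22)
closes: descent 0, river 14
min |a| on river = 2

2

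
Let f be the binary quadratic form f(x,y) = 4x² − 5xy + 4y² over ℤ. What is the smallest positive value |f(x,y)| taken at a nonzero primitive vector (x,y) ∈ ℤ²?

translate: b→3 (≡-5 mod 8), so (4,-5,4)→(4,3,3)
flip: (4,3,3)→(3,-3,4)
translate: b→3 (≡-3 mod 6), so (3,-3,4)→(3,3,4)
reduced (well bottom): (3,3,4) with a≤c, −a<b≤a
well minimum = a = 3

3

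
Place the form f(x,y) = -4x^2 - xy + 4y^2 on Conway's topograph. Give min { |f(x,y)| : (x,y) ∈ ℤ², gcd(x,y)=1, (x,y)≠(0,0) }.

descent: ρ → (4,1,-4)  [lands on river]
river: ρ → (-4,7,1)
river: ρ → (1,7,-4)
river: ρ → (-4,1,4)
river: ρ → (4,7,-1)
river: ρ → (-1,7,4)
closes: descent 1, river 6
min |a| on river = 1

1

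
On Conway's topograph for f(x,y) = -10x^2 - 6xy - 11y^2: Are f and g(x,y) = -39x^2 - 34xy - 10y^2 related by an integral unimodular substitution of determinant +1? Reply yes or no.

D₁ = -404, D₂ = -404
f is negative-definite; reduce −f:
−f: reduced (well bottom): (10,6,11) with a≤c, −a<b≤a
flip sign back: reduced form of f is (-10,-6,-11)
g is negative-definite; reduce −g:
−g: flip: (39,34,10)→(10,-34,39)
−g: translate: b→6 (≡-34 mod 20), so (10,-34,39)→(10,6,11)
−g: reduced (well bottom): (10,6,11) with a≤c, −a<b≤a
flip sign back: reduced form of g is (-10,-6,-11)
reduced forms (-10, -6, -11) vs (-10, -6, -11) ⇒ equivalent

yes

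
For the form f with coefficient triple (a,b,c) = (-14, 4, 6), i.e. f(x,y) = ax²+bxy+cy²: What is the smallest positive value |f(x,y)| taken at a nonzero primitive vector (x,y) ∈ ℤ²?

descent: ρ → (6,8,-12)  [lands on river]
river: ρ → (-12,16,2)
river: ρ → (2,16,-12)
river: ρ → (-12,8,6)
river: ρ → (6,16,-4)
river: ρ → (-4,16,6)
closes: descent 1, river 6
min |a| on river = 2

2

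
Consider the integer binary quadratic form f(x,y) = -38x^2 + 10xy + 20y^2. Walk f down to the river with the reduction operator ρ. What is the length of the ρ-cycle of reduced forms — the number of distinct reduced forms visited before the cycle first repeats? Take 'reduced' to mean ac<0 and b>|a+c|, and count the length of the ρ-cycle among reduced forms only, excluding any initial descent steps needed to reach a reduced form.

D = 3140, ⌊√D⌋ = 56
descent: ρ → (20,30,-28)  [lands on river]
river: ρ → (-28,26,22)
river: ρ → (22,18,-32)
river: ρ → (-32,46,8)
river: ρ → (8,50,-20)
river: ρ → (-20,30,28)
river: ρ → (28,26,-22)
river: ρ → (-22,18,32)
river: ρ → (32,46,-8)
river: ρ → (-8,50,20)
ρ-cycle length = 10 (tail of 1 descent step not counted)

10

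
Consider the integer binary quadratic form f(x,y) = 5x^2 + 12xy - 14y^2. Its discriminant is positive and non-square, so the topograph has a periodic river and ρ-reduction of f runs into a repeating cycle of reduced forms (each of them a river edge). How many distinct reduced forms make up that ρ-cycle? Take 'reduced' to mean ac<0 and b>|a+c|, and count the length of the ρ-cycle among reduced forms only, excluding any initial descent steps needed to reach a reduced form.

D = 424, ⌊√D⌋ = 20
river: ρ → (-14,16,3)
river: ρ → (3,20,-2)
river: ρ → (-2,20,3)
river: ρ → (3,16,-14)
river: ρ → (-14,12,5)
river: ρ → (5,18,-5)
river: ρ → (-5,12,14)
river: ρ → (14,16,-3)
river: ρ → (-3,20,2)
river: ρ → (2,20,-3)
river: ρ → (-3,16,14)
river: ρ → (14,12,-5)
river: ρ → (-5,18,5)
river: ρ → (5,12,-14)
ρ-cycle length = 14 (tail of 0 descent steps not counted)

14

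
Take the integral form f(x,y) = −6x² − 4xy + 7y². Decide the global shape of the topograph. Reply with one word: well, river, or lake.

D = b²−4ac = (-4)² − 4·(-6)·7 = 184
D > 0 non-square ⇒ indefinite ⇒ periodic river

river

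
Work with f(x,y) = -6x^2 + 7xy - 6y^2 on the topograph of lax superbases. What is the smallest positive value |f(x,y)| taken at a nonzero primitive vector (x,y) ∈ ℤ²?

translate: b→5 (≡-7 mod 12), so (6,-7,6)→(6,5,5)
flip: (6,5,5)→(5,-5,6)
translate: b→5 (≡-5 mod 10), so (5,-5,6)→(5,5,6)
reduced (well bottom): (5,5,6) with a≤c, −a<b≤a
well minimum |f| = |-5| = 5 (negative-definite)

5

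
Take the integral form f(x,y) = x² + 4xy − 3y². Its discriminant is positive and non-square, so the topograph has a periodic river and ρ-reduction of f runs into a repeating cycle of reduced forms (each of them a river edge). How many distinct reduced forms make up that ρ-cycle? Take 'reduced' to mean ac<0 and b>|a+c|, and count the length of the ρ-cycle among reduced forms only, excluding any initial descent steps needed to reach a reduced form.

D = 28, ⌊√D⌋ = 5
river: ρ → (-3,2,2)
river: ρ → (2,2,-3)
river: ρ → (-3,4,1)
river: ρ → (1,4,-3)
ρ-cycle length = 4 (tail of 0 descent steps not counted)

4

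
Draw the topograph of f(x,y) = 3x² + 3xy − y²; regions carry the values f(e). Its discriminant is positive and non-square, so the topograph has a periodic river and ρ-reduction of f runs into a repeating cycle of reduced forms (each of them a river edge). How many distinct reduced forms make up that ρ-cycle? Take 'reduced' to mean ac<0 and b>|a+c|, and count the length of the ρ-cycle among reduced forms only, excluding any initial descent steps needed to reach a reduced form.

D = 21, ⌊√D⌋ = 4
river: ρ → (-1,3,3)
river: ρ → (3,3,-1)
ρ-cycle length = 2 (tail of 0 descent steps not counted)

2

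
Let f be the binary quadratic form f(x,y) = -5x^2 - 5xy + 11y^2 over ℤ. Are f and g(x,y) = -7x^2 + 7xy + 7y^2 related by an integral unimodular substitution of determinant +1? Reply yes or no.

D₁ = 245, D₂ = 245
river cycle of f (length 2): (-5, 15, 1), (1, 15, -5)
river cycle of g (length 2): (7, 7, -7), (-7, 7, 7)
cycles differ ⇒ inequivalent

no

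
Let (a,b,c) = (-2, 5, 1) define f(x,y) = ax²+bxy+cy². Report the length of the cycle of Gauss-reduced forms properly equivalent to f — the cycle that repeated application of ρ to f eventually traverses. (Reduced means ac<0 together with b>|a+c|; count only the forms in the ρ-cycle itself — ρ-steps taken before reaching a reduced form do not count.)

D = 33, ⌊√D⌋ = 5
river: ρ → (1,5,-2)
river: ρ → (-2,3,3)
river: ρ → (3,3,-2)
river: ρ → (-2,5,1)
ρ-cycle length = 4 (tail of 0 descent steps not counted)

4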